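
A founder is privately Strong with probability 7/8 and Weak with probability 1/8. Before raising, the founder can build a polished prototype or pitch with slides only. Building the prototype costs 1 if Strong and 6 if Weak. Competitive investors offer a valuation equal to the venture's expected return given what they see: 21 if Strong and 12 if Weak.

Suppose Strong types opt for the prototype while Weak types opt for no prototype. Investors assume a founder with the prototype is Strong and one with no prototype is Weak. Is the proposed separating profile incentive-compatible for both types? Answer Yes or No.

No

Under these beliefs, the prototype earns valuation 21 and no prototype earns valuation 12.
Strong: the prototype nets 21 − 1 = 20; no prototype nets 12. Strong prefers the prototype.
Weak: the prototype nets 21 − 6 = 15; no prototype nets 12. Weak would deviate to the prototype.
Weak has a profitable deviation, so the profile is not an equilibrium.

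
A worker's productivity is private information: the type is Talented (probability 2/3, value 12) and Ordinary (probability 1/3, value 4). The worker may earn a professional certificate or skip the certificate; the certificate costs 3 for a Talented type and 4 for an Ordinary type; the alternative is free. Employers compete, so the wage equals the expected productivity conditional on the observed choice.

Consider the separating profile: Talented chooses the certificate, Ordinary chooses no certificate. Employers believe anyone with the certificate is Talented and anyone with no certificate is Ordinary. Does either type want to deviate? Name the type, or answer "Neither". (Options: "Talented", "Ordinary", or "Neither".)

Ordinary

The certificate pays 12; no certificate pays 4.
Talented: assigned the certificate, nets 12 − 3 = 9; deviating to no certificate nets 4.
Ordinary: assigned no certificate, nets 4; deviating to the certificate nets 12 − 4 = 8.
The Ordinary type gains 4 by deviating.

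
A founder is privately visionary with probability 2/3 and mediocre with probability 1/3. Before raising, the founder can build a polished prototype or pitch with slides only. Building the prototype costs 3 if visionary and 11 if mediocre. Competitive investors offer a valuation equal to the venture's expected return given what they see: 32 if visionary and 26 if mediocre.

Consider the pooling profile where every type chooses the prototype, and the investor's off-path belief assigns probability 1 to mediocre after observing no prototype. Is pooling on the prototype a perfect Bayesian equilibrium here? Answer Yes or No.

No

On path, the investor holds the prior and pays 2/3·32 + 1/3·26 = 30. Off path (no prototype), believing mediocre, it pays 26.
visionary: the prototype nets 30 − 3 = 27; no prototype nets 26. visionary stays.
mediocre: the prototype nets 30 − 11 = 19; no prototype nets 26. mediocre would deviate.
A type deviates, so pooling fails.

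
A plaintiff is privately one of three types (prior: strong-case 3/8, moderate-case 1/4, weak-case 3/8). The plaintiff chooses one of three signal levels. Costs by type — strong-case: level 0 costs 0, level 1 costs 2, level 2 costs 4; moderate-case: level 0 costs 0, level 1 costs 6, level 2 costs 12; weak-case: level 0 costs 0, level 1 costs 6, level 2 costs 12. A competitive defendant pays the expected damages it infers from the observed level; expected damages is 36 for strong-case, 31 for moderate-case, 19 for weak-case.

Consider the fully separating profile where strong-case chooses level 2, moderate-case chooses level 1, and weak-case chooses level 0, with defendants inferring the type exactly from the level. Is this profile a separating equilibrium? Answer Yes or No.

Separating settlements: level 2 → 36, level 1 → 31, level 0 → 19.
strong-case (assigned level 2): level 0: 19 − 0 = 19; level 1: 31 − 2 = 29; level 2: 36 − 4 = 32. strong-case stays.
moderate-case (assigned level 1): level 0: 19 − 0 = 19; level 1: 31 − 6 = 25; level 2: 36 − 12 = 24. moderate-case stays.
weak-case (assigned level 0): level 0: 19 − 0 = 19; level 1: 31 − 6 = 25; level 2: 36 − 12 = 24. weak-case prefers level 1.
At least one type deviates; the separating profile fails.

No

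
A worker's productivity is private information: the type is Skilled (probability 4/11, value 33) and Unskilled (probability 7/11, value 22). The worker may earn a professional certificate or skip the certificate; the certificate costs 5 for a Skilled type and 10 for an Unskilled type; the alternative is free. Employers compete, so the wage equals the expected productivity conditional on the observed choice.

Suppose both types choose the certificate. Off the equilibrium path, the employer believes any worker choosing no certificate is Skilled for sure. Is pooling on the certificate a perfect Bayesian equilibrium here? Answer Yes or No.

No

On path, the employer holds the prior and pays 4/11·33 + 7/11·22 = 26. Off path (no certificate), believing Skilled, it pays 33.
Skilled: the certificate nets 26 − 5 = 21; no certificate nets 33. Skilled would deviate.
Unskilled: the certificate nets 26 − 10 = 16; no certificate nets 33. Unskilled would deviate.
A type deviates, so pooling fails.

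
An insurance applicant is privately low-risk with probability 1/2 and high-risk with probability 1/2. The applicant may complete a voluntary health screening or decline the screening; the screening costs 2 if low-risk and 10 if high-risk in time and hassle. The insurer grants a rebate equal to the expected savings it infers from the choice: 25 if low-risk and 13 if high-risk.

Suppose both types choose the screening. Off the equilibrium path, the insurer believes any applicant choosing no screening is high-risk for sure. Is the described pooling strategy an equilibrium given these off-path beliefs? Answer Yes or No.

No

On path, the insurer holds the prior and pays 1/2·25 + 1/2·13 = 19. Off path (no screening), believing high-risk, it pays 13.
low-risk: the screening nets 19 − 2 = 17; no screening nets 13. low-risk stays.
high-risk: the screening nets 19 − 10 = 9; no screening nets 13. high-risk would deviate.
A type deviates, so pooling fails.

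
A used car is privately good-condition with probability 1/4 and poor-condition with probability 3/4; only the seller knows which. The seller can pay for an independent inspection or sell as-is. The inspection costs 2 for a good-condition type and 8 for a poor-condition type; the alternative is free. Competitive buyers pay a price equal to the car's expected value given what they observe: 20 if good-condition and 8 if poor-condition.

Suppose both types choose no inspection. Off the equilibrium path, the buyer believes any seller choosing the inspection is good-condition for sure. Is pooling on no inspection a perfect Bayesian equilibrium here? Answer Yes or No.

On path, the buyer holds the prior and pays 1/4·20 + 3/4·8 = 11. Off path (the inspection), believing good-condition, it pays 20.
good-condition: no inspection nets 11; the inspection nets 20 − 2 = 18. good-condition would deviate.
poor-condition: no inspection nets 11; the inspection nets 20 − 8 = 12. poor-condition would deviate.
A type deviates, so pooling fails.

No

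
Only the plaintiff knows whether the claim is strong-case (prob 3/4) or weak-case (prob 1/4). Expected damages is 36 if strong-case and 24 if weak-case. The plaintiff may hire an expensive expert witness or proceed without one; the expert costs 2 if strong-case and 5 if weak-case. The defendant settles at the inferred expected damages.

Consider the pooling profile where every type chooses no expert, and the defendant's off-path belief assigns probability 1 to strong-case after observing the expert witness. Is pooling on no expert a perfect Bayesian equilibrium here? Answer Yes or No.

On path, the defendant holds the prior and pays 3/4·36 + 1/4·24 = 33. Off path (the expert witness), believing strong-case, it pays 36.
strong-case: no expert nets 33; the expert witness nets 36 − 2 = 34. strong-case would deviate.
weak-case: no expert nets 33; the expert witness nets 36 − 5 = 31. weak-case stays.
A type deviates, so pooling fails.

No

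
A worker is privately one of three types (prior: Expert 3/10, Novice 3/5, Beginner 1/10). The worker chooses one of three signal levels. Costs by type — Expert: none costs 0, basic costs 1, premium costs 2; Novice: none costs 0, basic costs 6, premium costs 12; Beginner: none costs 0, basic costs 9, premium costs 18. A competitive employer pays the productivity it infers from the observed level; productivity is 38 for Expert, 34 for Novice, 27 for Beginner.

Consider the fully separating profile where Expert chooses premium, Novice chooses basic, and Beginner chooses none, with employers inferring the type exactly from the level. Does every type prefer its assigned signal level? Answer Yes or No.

Yes

Separating wages: premium → 38, basic → 34, none → 27.
Expert (assigned premium): none: 27 − 0 = 27; basic: 34 − 1 = 33; premium: 38 − 2 = 36. Expert stays.
Novice (assigned basic): none: 27 − 0 = 27; basic: 34 − 6 = 28; premium: 38 − 12 = 26. Novice stays.
Beginner (assigned none): none: 27 − 0 = 27; basic: 34 − 9 = 25; premium: 38 − 18 = 20. Beginner stays.
Every type prefers its assigned level; separation holds.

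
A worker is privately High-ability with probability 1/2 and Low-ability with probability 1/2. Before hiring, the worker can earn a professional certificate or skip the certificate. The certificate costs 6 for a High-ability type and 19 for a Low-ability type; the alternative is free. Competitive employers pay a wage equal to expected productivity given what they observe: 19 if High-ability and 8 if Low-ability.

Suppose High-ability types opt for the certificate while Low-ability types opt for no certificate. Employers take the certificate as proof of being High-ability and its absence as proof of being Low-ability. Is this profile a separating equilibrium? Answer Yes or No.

Under these beliefs, the certificate earns wage 19 and no certificate earns wage 8.
High-ability: the certificate nets 19 − 6 = 13; no certificate nets 8. High-ability prefers the certificate.
Low-ability: the certificate nets 19 − 19 = 0; no certificate nets 8. Low-ability prefers no certificate.
Neither type deviates, so the separating profile is an equilibrium.

Yes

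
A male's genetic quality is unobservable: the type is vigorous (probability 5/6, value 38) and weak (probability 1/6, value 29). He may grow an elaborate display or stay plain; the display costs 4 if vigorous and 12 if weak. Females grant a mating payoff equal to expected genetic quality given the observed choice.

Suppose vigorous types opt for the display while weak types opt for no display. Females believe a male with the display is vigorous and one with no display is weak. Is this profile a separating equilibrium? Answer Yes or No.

Under these beliefs, the display earns mating payoff 38 and no display earns mating payoff 29.
vigorous: the display nets 38 − 4 = 34; no display nets 29. vigorous prefers the display.
weak: the display nets 38 − 12 = 26; no display nets 29. weak prefers no display.
Neither type deviates, so the separating profile is an equilibrium.

Yes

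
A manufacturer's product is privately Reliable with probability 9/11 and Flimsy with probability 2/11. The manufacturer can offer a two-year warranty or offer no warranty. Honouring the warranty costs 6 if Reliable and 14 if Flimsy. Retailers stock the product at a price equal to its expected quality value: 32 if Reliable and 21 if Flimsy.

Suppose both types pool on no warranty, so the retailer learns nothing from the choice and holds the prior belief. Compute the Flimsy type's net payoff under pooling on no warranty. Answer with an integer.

30

Pooled price = 9/11·32 + 2/11·21 = 30.
Flimsy pays no cost for no warranty, so net payoff = 30.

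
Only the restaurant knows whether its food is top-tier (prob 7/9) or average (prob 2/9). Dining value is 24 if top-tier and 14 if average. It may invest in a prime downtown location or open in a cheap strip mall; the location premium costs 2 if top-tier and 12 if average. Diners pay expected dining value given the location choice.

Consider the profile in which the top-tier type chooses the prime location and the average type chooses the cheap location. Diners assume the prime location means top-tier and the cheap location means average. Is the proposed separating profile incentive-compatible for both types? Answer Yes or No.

Yes

Under these beliefs, the prime location earns price premium 24 and the cheap location earns price premium 14.
top-tier: the prime location nets 24 − 2 = 22; the cheap location nets 14. top-tier prefers the prime location.
average: the prime location nets 24 − 12 = 12; the cheap location nets 14. average prefers the cheap location.
Neither type deviates, so the separating profile is an equilibrium.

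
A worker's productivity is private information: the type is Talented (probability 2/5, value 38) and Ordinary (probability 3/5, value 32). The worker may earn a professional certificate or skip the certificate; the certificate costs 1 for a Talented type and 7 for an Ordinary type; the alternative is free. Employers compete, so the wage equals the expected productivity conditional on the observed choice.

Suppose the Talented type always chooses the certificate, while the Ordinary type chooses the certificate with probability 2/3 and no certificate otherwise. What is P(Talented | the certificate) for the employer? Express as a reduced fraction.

P(the certificate) = (2/5)·1 + (3/5)·(2/3) = 4/5.
By Bayes' rule, P(Talented | the certificate) = (2/5) / (4/5) = 1/2.

1/2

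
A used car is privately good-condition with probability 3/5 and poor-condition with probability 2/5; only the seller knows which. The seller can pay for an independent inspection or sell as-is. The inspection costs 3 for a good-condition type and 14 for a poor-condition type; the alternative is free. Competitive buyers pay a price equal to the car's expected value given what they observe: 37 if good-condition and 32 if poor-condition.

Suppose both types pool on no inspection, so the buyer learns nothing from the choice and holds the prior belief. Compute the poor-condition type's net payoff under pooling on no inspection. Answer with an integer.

35

Pooled price = 3/5·37 + 2/5·32 = 35.
poor-condition pays no cost for no inspection, so net payoff = 35.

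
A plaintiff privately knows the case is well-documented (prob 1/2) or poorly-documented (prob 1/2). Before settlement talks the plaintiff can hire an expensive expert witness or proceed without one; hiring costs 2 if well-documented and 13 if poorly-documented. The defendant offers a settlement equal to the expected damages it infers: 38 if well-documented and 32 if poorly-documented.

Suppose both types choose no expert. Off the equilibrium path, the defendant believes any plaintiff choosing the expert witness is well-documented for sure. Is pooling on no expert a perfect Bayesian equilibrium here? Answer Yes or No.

On path, the defendant holds the prior and pays 1/2·38 + 1/2·32 = 35. Off path (the expert witness), believing well-documented, it pays 38.
well-documented: no expert nets 35; the expert witness nets 38 − 2 = 36. well-documented would deviate.
poorly-documented: no expert nets 35; the expert witness nets 38 − 13 = 25. poorly-documented stays.
A type deviates, so pooling fails.

No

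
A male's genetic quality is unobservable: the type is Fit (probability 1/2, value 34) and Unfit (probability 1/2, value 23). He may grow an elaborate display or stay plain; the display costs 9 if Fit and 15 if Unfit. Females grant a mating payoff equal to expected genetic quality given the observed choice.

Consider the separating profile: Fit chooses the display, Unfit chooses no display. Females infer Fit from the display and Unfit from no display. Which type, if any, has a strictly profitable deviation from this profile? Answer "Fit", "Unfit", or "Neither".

Neither

The display pays 34; no display pays 23.
Fit: assigned the display, nets 34 − 9 = 25; deviating to no display nets 23.
Unfit: assigned no display, nets 23; deviating to the display nets 34 − 15 = 19.
Both types strictly prefer their assigned action; no profitable deviation.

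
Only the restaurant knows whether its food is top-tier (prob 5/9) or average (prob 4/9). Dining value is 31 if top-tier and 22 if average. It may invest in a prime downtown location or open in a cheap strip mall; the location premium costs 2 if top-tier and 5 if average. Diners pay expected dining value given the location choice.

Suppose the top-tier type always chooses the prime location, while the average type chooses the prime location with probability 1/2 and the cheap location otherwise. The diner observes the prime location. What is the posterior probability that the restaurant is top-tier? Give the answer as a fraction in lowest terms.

5/7

P(the prime location) = (5/9)·1 + (4/9)·(1/2) = 7/9.
By Bayes' rule, P(top-tier | the prime location) = (5/9) / (7/9) = 5/7.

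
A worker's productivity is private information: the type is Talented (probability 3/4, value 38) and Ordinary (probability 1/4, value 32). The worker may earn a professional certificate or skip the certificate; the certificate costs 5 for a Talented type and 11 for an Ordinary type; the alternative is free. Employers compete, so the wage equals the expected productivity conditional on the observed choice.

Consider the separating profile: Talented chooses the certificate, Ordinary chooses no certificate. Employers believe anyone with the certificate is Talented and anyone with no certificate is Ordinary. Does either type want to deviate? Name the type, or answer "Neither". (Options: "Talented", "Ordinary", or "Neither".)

Neither

The certificate pays 38; no certificate pays 32.
Talented: assigned the certificate, nets 38 − 5 = 33; deviating to no certificate nets 32.
Ordinary: assigned no certificate, nets 32; deviating to the certificate nets 38 − 11 = 27.
Both types strictly prefer their assigned action; no profitable deviation.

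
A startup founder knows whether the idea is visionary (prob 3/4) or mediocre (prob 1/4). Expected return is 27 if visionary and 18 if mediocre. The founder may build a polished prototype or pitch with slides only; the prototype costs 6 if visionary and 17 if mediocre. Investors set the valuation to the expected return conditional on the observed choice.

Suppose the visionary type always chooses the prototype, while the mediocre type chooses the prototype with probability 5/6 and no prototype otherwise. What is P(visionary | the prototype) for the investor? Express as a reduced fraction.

18/23

P(the prototype) = (3/4)·1 + (1/4)·(5/6) = 23/24.
By Bayes' rule, P(visionary | the prototype) = (3/4) / (23/24) = 18/23.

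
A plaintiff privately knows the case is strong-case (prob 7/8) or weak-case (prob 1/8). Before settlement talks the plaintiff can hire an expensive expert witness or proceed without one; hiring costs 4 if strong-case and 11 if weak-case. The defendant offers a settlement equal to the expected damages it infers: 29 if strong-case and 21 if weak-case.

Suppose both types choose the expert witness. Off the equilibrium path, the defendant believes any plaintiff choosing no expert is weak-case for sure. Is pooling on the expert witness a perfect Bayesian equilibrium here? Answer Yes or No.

No

On path, the defendant holds the prior and pays 7/8·29 + 1/8·21 = 28. Off path (no expert), believing weak-case, it pays 21.
strong-case: the expert witness nets 28 − 4 = 24; no expert nets 21. strong-case stays.
weak-case: the expert witness nets 28 − 11 = 17; no expert nets 21. weak-case would deviate.
A type deviates, so pooling fails.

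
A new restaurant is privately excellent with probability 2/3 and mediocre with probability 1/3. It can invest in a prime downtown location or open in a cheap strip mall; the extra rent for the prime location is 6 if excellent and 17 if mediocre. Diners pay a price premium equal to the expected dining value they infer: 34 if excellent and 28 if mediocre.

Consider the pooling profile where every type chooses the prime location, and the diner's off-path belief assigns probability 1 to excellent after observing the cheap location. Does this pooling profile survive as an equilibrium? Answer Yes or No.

No

On path, the diner holds the prior and pays 2/3·34 + 1/3·28 = 32. Off path (the cheap location), believing excellent, it pays 34.
excellent: the prime location nets 32 − 6 = 26; the cheap location nets 34. excellent would deviate.
mediocre: the prime location nets 32 − 17 = 15; the cheap location nets 34. mediocre would deviate.
A type deviates, so pooling fails.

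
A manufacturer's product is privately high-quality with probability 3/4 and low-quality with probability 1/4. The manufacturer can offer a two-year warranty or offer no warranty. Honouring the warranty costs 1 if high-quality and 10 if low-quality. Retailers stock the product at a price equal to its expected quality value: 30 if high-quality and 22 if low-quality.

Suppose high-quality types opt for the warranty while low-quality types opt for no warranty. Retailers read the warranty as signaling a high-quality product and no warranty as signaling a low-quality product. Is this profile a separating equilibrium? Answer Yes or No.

Under these beliefs, the warranty earns price 30 and no warranty earns price 22.
high-quality: the warranty nets 30 − 1 = 29; no warranty nets 22. high-quality prefers the warranty.
low-quality: the warranty nets 30 − 10 = 20; no warranty nets 22. low-quality prefers no warranty.
Neither type deviates, so the separating profile is an equilibrium.

Yes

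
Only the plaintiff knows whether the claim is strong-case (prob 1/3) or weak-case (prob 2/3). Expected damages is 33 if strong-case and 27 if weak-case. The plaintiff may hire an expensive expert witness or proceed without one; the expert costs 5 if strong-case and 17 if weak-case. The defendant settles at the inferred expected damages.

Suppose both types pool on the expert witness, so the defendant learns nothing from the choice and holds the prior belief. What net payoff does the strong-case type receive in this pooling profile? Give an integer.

Pooled settlement = 1/3·33 + 2/3·27 = 29.
strong-case pays cost 5 for the expert witness, so net payoff = 29 − 5 = 24.

24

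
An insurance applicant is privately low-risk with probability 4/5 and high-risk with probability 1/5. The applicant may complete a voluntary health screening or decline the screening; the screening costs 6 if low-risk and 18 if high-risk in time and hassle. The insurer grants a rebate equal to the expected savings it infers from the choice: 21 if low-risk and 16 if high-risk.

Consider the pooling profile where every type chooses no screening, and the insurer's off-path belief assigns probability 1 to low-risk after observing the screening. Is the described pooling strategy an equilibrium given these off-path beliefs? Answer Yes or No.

Yes

On path, the insurer holds the prior and pays 4/5·21 + 1/5·16 = 20. Off path (the screening), believing low-risk, it pays 21.
low-risk: no screening nets 20; the screening nets 21 − 6 = 15. low-risk stays.
high-risk: no screening nets 20; the screening nets 21 − 18 = 3. high-risk stays.
No type deviates, so pooling is sustained.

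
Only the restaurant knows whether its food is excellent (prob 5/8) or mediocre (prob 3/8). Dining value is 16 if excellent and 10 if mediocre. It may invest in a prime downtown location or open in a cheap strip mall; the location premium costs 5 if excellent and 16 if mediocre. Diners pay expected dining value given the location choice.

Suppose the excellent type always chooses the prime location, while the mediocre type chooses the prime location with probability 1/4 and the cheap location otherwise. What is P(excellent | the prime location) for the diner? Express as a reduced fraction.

P(the prime location) = (5/8)·1 + (3/8)·(1/4) = 23/32.
By Bayes' rule, P(excellent | the prime location) = (5/8) / (23/32) = 20/23.

20/23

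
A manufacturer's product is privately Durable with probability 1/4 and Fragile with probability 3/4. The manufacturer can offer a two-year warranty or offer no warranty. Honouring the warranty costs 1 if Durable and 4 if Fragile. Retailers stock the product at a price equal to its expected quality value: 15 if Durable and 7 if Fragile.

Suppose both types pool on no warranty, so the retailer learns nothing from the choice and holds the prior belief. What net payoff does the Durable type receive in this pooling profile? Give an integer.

9

Pooled price = 1/4·15 + 3/4·7 = 9.
Durable pays no cost for no warranty, so net payoff = 9.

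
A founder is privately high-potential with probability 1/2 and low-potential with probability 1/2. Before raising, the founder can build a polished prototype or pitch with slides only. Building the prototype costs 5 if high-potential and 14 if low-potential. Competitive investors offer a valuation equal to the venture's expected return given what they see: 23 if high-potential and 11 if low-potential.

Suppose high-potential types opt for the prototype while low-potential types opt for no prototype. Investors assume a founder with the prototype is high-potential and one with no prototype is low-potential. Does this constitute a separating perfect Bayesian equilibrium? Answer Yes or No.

Under these beliefs, the prototype earns valuation 23 and no prototype earns valuation 11.
high-potential: the prototype nets 23 − 5 = 18; no prototype nets 11. high-potential prefers the prototype.
low-potential: the prototype nets 23 − 14 = 9; no prototype nets 11. low-potential prefers no prototype.
Neither type deviates, so the separating profile is an equilibrium.

Yes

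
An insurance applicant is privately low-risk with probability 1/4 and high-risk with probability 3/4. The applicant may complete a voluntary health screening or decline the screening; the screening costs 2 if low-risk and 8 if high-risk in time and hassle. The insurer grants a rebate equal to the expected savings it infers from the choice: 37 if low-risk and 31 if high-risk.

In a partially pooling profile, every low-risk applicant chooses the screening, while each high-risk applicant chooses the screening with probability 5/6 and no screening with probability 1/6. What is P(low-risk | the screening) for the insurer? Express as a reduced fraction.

P(the screening) = (1/4)·1 + (3/4)·(5/6) = 7/8.
By Bayes' rule, P(low-risk | the screening) = (1/4) / (7/8) = 2/7.

2/7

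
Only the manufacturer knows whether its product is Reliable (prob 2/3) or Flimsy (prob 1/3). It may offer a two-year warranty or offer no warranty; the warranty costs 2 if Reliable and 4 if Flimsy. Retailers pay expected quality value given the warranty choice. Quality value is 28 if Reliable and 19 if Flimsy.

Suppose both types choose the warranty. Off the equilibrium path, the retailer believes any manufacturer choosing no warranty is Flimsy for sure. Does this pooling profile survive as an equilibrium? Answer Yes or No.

Yes

On path, the retailer holds the prior and pays 2/3·28 + 1/3·19 = 25. Off path (no warranty), believing Flimsy, it pays 19.
Reliable: the warranty nets 25 − 2 = 23; no warranty nets 19. Reliable stays.
Flimsy: the warranty nets 25 − 4 = 21; no warranty nets 19. Flimsy stays.
No type deviates, so pooling is sustained.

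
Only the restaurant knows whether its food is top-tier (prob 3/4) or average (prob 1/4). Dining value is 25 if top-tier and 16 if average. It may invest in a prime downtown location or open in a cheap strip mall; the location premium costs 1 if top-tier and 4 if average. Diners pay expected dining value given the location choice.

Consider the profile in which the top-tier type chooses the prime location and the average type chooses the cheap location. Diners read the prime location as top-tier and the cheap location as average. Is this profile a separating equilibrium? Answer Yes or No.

Under these beliefs, the prime location earns price premium 25 and the cheap location earns price premium 16.
top-tier: the prime location nets 25 − 1 = 24; the cheap location nets 16. top-tier prefers the prime location.
average: the prime location nets 25 − 4 = 21; the cheap location nets 16. average would deviate to the prime location.
average has a profitable deviation, so the profile is not an equilibrium.

No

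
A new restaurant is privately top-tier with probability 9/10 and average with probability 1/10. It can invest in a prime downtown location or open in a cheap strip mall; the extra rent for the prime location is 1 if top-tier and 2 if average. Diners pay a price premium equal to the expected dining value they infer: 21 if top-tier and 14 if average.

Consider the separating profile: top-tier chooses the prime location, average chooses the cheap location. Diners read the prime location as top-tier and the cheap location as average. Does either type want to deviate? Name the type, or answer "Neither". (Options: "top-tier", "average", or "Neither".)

The prime location pays 21; the cheap location pays 14.
top-tier: assigned the prime location, nets 21 − 1 = 20; deviating to the cheap location nets 14.
average: assigned the cheap location, nets 14; deviating to the prime location nets 21 − 2 = 19.
The average type gains 5 by deviating.

average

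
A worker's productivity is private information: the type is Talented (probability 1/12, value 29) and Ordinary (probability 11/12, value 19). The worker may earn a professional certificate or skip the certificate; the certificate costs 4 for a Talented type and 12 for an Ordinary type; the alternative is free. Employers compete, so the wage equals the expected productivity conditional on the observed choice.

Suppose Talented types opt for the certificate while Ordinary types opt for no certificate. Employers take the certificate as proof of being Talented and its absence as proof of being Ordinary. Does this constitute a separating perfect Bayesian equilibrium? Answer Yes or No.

Under these beliefs, the certificate earns wage 29 and no certificate earns wage 19.
Talented: the certificate nets 29 − 4 = 25; no certificate nets 19. Talented prefers the certificate.
Ordinary: the certificate nets 29 − 12 = 17; no certificate nets 19. Ordinary prefers no certificate.
Neither type deviates, so the separating profile is an equilibrium.

Yes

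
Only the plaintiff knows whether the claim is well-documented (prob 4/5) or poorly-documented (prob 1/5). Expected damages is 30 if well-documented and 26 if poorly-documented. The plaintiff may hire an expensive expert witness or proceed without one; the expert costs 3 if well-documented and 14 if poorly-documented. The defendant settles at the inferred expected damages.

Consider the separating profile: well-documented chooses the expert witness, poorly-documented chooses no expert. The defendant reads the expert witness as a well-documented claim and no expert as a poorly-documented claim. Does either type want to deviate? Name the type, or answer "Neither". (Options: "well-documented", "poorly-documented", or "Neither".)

The expert witness pays 30; no expert pays 26.
well-documented: assigned the expert witness, nets 30 − 3 = 27; deviating to no expert nets 26.
poorly-documented: assigned no expert, nets 26; deviating to the expert witness nets 30 − 14 = 16.
Both types strictly prefer their assigned action; no profitable deviation.

Neither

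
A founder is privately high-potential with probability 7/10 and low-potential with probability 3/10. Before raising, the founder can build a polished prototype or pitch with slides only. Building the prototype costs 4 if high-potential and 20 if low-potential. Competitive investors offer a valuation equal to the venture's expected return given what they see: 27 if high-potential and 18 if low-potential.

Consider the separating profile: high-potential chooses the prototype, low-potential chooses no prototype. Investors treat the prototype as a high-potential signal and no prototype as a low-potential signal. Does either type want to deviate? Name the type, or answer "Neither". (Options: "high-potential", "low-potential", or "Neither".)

The prototype pays 27; no prototype pays 18.
high-potential: assigned the prototype, nets 27 − 4 = 23; deviating to no prototype nets 18.
low-potential: assigned no prototype, nets 18; deviating to the prototype nets 27 − 20 = 7.
Both types strictly prefer their assigned action; no profitable deviation.

Neither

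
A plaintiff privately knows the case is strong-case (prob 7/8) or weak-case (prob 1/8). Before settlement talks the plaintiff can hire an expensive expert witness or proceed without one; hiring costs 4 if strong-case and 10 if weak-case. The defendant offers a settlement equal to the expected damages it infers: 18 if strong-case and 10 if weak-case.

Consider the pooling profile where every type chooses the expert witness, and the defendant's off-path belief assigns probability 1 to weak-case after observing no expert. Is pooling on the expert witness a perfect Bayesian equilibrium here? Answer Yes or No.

On path, the defendant holds the prior and pays 7/8·18 + 1/8·10 = 17. Off path (no expert), believing weak-case, it pays 10.
strong-case: the expert witness nets 17 − 4 = 13; no expert nets 10. strong-case stays.
weak-case: the expert witness nets 17 − 10 = 7; no expert nets 10. weak-case would deviate.
A type deviates, so pooling fails.

No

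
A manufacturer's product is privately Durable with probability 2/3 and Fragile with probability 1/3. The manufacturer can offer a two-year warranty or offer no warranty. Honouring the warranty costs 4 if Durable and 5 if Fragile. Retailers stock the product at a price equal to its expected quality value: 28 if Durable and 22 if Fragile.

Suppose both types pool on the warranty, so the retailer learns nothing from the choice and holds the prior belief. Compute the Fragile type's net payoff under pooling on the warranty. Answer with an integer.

21

Pooled price = 2/3·28 + 1/3·22 = 26.
Fragile pays cost 5 for the warranty, so net payoff = 26 − 5 = 21.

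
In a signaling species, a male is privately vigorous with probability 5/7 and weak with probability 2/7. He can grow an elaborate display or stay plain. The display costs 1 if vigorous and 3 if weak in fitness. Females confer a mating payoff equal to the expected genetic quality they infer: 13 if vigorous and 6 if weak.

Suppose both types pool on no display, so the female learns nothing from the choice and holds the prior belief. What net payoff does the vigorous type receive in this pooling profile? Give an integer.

11

Pooled mating payoff = 5/7·13 + 2/7·6 = 11.
vigorous pays no cost for no display, so net payoff = 11.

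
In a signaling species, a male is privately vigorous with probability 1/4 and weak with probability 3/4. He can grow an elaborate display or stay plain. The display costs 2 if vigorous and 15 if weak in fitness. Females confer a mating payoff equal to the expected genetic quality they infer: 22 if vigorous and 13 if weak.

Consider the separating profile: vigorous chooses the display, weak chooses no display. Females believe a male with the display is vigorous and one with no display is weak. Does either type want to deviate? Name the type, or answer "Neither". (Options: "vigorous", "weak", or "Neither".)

The display pays 22; no display pays 13.
vigorous: assigned the display, nets 22 − 2 = 20; deviating to no display nets 13.
weak: assigned no display, nets 13; deviating to the display nets 22 − 15 = 7.
Both types strictly prefer their assigned action; no profitable deviation.

Neither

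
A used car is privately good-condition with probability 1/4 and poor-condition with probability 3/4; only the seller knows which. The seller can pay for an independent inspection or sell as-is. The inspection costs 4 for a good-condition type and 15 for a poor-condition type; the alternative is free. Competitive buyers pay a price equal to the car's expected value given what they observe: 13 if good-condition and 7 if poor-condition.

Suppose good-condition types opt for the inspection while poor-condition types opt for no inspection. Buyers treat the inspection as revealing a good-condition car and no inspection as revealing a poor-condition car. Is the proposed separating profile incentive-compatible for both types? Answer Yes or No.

Yes

Under these beliefs, the inspection earns price 13 and no inspection earns price 7.
good-condition: the inspection nets 13 − 4 = 9; no inspection nets 7. good-condition prefers the inspection.
poor-condition: the inspection nets 13 − 15 = -2; no inspection nets 7. poor-condition prefers no inspection.
Neither type deviates, so the separating profile is an equilibrium.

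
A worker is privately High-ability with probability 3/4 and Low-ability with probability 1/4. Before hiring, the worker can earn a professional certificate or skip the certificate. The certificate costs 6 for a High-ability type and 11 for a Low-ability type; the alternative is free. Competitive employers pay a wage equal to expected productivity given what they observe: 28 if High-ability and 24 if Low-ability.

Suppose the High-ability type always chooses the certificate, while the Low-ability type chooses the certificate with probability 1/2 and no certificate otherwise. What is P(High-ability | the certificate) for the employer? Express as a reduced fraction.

P(the certificate) = (3/4)·1 + (1/4)·(1/2) = 7/8.
By Bayes' rule, P(High-ability | the certificate) = (3/4) / (7/8) = 6/7.

6/7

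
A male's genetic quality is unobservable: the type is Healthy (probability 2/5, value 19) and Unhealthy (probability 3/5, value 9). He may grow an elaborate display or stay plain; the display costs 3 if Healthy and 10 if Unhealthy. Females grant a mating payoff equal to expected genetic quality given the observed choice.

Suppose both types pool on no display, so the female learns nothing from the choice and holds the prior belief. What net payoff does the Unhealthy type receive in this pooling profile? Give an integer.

13

Pooled mating payoff = 2/5·19 + 3/5·9 = 13.
Unhealthy pays no cost for no display, so net payoff = 13.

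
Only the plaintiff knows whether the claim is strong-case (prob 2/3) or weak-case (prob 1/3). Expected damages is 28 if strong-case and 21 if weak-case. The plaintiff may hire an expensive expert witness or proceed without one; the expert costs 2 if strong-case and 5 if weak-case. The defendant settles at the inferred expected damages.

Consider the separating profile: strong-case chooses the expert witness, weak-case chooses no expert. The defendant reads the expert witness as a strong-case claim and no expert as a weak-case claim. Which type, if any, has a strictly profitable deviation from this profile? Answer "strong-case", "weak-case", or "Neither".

The expert witness pays 28; no expert pays 21.
strong-case: assigned the expert witness, nets 28 − 2 = 26; deviating to no expert nets 21.
weak-case: assigned no expert, nets 21; deviating to the expert witness nets 28 − 5 = 23.
The weak-case type gains 2 by deviating.

weak-case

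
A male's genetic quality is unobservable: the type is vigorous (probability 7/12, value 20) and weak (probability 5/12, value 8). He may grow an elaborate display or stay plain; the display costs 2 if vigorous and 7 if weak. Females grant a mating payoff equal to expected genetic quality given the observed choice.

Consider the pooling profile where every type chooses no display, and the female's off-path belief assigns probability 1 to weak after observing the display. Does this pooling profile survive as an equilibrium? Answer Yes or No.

On path, the female holds the prior and pays 7/12·20 + 5/12·8 = 15. Off path (the display), believing weak, it pays 8.
vigorous: no display nets 15; the display nets 8 − 2 = 6. vigorous stays.
weak: no display nets 15; the display nets 8 − 7 = 1. weak stays.
No type deviates, so pooling is sustained.

Yes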